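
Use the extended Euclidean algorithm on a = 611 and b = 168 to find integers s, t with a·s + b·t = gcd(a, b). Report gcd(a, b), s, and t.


Euclidean algorithm on (611, 168) — divide until remainder is 0:
  611 = 3 · 168 + 107
  168 = 1 · 107 + 61
  107 = 1 · 61 + 46
  61 = 1 · 46 + 15
  46 = 3 · 15 + 1
  15 = 15 · 1 + 0
gcd(611, 168) = 1.
Track Bezout coefficients alongside the remainders: start with r₀ = 611 = a·1 + b·0 (s = 1, t = 0) and r₁ = 168 = a·0 + b·1 (s = 0, t = 1); each new remainder r_{k+1} = r_{k-1} − q_k·r_k inherits s_{k+1} = s_{k-1} − q_k·s_k, t_{k+1} = t_{k-1} − q_k·t_k, so r_k = a·s_k + b·t_k at every step:
  q = 3: r = 107, s = 1 − 3·0 = 1, t = 0 − 3·1 = -3  (check: 611·1 + 168·(-3) = 107)
  q = 1: r = 61, s = 0 − 1·1 = -1, t = 1 − 1·(-3) = 4  (check: 611·(-1) + 168·4 = 61)
  q = 1: r = 46, s = 1 − 1·(-1) = 2, t = -3 − 1·4 = -7  (check: 611·2 + 168·(-7) = 46)
  q = 1: r = 15, s = -1 − 1·2 = -3, t = 4 − 1·(-7) = 11  (check: 611·(-3) + 168·11 = 15)
  q = 3: r = 1, s = 2 − 3·(-3) = 11, t = -7 − 3·11 = -40  (check: 611·11 + 168·(-40) = 1)
The row with r = 1 (the gcd) gives the Bezout coefficients s = 11, t = -40.
Result: 611 · (11) + 168 · (-40) = 1.

gcd(611, 168) = 1; s = 11, t = -40 (check: 611·11 + 168·(-40) = 1).


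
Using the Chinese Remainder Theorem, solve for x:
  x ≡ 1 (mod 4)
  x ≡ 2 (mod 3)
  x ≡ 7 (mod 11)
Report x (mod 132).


Moduli 4, 3, 11 are pairwise coprime; by CRT there is a unique solution modulo M = 4 · 3 · 11 = 132.
Solve pairwise, accumulating the modulus:
  Start with x ≡ 1 (mod 4).
  Combine with x ≡ 2 (mod 3): since gcd(4, 3) = 1, we get a unique residue mod 12.
    Write x = 1 + 4·t and substitute into x ≡ 2 (mod 3): 4·t ≡ 2 − 1 = 1 (mod 3).
    Reduce coefficients mod 3: 1·t ≡ 1 (mod 3).
    So t ≡ 1 (mod 3).
    Then x = 1 + 4·1 = 5, valid modulo lcm(4, 3) = 12: x ≡ 5 (mod 12).
  Combine with x ≡ 7 (mod 11): since gcd(12, 11) = 1, we get a unique residue mod 132.
    Write x = 5 + 12·t and substitute into x ≡ 7 (mod 11): 12·t ≡ 7 − 5 = 2 (mod 11).
    Reduce coefficients mod 11: 1·t ≡ 2 (mod 11).
    So t ≡ 2 (mod 11).
    Then x = 5 + 12·2 = 29, valid modulo lcm(12, 11) = 132: x ≡ 29 (mod 132).
Verify: 29 mod 4 = 1 ✓, 29 mod 3 = 2 ✓, 29 mod 11 = 7 ✓.

x ≡ 29 (mod 132).


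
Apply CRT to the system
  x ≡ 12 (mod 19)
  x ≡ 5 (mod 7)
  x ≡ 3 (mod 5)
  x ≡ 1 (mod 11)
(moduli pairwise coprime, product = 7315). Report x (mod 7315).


Product of moduli M = 19 · 7 · 5 · 11 = 7315.
Merge one congruence at a time:
  Start: x ≡ 12 (mod 19).
  Combine with x ≡ 5 (mod 7); new modulus lcm = 133.
    Write x = 12 + 19·t and substitute into x ≡ 5 (mod 7): 19·t ≡ 5 − 12 = -7 (mod 7).
    Reduce coefficients mod 7: 5·t ≡ 0 (mod 7).
    The inverse of 5 mod 7 is 3 (since 5·3 = 15 = 2·7 + 1), so t ≡ 3·0 = 0 ≡ 0 (mod 7).
    Then x = 12 + 19·0 = 12, valid modulo lcm(19, 7) = 133: x ≡ 12 (mod 133).
  Combine with x ≡ 3 (mod 5); new modulus lcm = 665.
    Write x = 12 + 133·t and substitute into x ≡ 3 (mod 5): 133·t ≡ 3 − 12 = -9 (mod 5).
    Reduce coefficients mod 5: 3·t ≡ 1 (mod 5).
    The inverse of 3 mod 5 is 2 (since 3·2 = 6 = 1·5 + 1), so t ≡ 2·1 = 2 ≡ 2 (mod 5).
    Then x = 12 + 133·2 = 278, valid modulo lcm(133, 5) = 665: x ≡ 278 (mod 665).
  Combine with x ≡ 1 (mod 11); new modulus lcm = 7315.
    Write x = 278 + 665·t and substitute into x ≡ 1 (mod 11): 665·t ≡ 1 − 278 = -277 (mod 11).
    Reduce coefficients mod 11: 5·t ≡ 9 (mod 11).
    The inverse of 5 mod 11 is 9 (since 5·9 = 45 = 4·11 + 1), so t ≡ 9·9 = 81 ≡ 4 (mod 11).
    Then x = 278 + 665·4 = 2938, valid modulo lcm(665, 11) = 7315: x ≡ 2938 (mod 7315).
Verify against each original: 2938 mod 19 = 12, 2938 mod 7 = 5, 2938 mod 5 = 3, 2938 mod 11 = 1.

x ≡ 2938 (mod 7315).


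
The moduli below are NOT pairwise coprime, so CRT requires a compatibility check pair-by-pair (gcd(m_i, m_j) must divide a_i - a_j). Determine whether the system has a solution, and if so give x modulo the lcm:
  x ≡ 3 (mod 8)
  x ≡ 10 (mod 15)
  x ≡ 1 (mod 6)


Moduli 8, 15, 6 are not pairwise coprime, so CRT works modulo lcm(m_i) when all pairwise compatibility conditions hold.
Pairwise compatibility: gcd(m_i, m_j) must divide a_i - a_j for every pair.
Merge one congruence at a time:
  Start: x ≡ 3 (mod 8).
  Combine with x ≡ 10 (mod 15): gcd(8, 15) = 1; 10 - 3 = 7, which IS divisible by 1, so compatible.
    Write x = 3 + 8·t and substitute into x ≡ 10 (mod 15): 8·t ≡ 10 − 3 = 7 (mod 15).
    The inverse of 8 mod 15 is 2 (since 8·2 = 16 = 1·15 + 1), so t ≡ 2·7 = 14 ≡ 14 (mod 15).
    Then x = 3 + 8·14 = 115, valid modulo lcm(8, 15) = 120: x ≡ 115 (mod 120).
  Combine with x ≡ 1 (mod 6): gcd(120, 6) = 6; 1 - 115 = -114, which IS divisible by 6, so compatible.
    Write x = 115 + 120·t and substitute into x ≡ 1 (mod 6): 120·t ≡ 1 − 115 = -114 (mod 6).
    Divide the congruence (and modulus) by g = 6: 20·t ≡ -19 (mod 1).
    Modulo 1 every t works; take t = 0.
    Then x = 115 + 120·0 = 115, valid modulo lcm(120, 6) = 120: x ≡ 115 (mod 120).
Verify: 115 mod 8 = 3, 115 mod 15 = 10, 115 mod 6 = 1.

x ≡ 115 (mod 120).


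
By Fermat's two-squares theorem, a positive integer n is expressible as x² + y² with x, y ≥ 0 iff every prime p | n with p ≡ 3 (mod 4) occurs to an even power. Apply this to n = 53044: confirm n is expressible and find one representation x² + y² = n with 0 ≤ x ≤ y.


Step 1: Factor n = 53044 = 2^2 · 89 · 149.
Step 2: Check the mod-4 condition on each prime factor: 2 = 2 (special); 89 ≡ 1 (mod 4), exponent 1; 149 ≡ 1 (mod 4), exponent 1.
All primes ≡ 3 (mod 4) appear to even exponent (or don't appear), so by the two-squares theorem n IS expressible as a sum of two squares.
Step 3: Build a representation. Group n = k² · m with k = 2 and m = 89 · 149 = 13261 (a product of primes ≡ 1 (mod 4)); a representation of m scales to one of n via (k·x)² + (k·y)² = k²(x² + y²). Each prime p ≡ 1 (mod 4) is itself a sum of two squares; find a² by testing p − a² for a perfect square:
  89: 89 − 1² = 88, 89 − 2² = 85, 89 − 3² = 80, 89 − 4² = 73, 89 − 5² = 64 = 8² ⇒ 89 = 5² + 8².
  149: 149 − 1² = 148, 149 − 2² = 145, 149 − 3² = 140, 149 − 4² = 133, 149 − 5² = 124, 149 − 6² = 113, 149 − 7² = 100 = 10² ⇒ 149 = 7² + 10².
  Combine using the Brahmagupta–Fibonacci identity (a² + b²)(c² + d²) = (ac − bd)² + (ad + bc)² = (ac + bd)² + (ad − bc)²:
  89 · 149 = 13261: from (5² + 8²)(7² + 10²), take (5·7 − 8·10, 5·10 + 8·7) = (35 − 80, 50 + 56) = (-45, 106); dropping signs (only squares matter) gives (45, 106); check 45² + 106² = 2025 + 11236 = 13261 ✓.
  Scale by k = 2: (2·45, 2·106) = (90, 212).
Step 4: Order so x ≤ y and verify: 90² + 212² = 8100 + 44944 = 53044 = n. ✓

n = 53044 = 90² + 212² (one valid representation with x ≤ y).


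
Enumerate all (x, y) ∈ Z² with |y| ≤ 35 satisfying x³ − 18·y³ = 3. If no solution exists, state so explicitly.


The equation is x³ - 18y³ = 3. For fixed y, x³ = 18·y³ + 3, so a solution requires the RHS to be a perfect cube.
Strategy: iterate y from -35 to 35, compute RHS = 18·y³ + 3, and check whether it is a (positive or negative) perfect cube.
Check small values of y:
  y = 0: RHS = 3 is not a perfect cube.
  y = 1: RHS = 21 is not a perfect cube.
  y = -1: RHS = -15 is not a perfect cube.
  y = 2: RHS = 147 is not a perfect cube.
  y = -2: RHS = -141 is not a perfect cube.
  y = 3: RHS = 489 is not a perfect cube.
  y = -3: RHS = -483 is not a perfect cube.
Continuing the search up to |y| = 35 finds no solutions either.
No (x, y) in the scanned range satisfies the equation.

No integer solutions with |y| ≤ 35.


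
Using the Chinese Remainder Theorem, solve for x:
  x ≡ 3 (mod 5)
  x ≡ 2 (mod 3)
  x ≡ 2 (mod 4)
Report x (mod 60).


Moduli 5, 3, 4 are pairwise coprime; by CRT there is a unique solution modulo M = 5 · 3 · 4 = 60.
Solve pairwise, accumulating the modulus:
  Start with x ≡ 3 (mod 5).
  Combine with x ≡ 2 (mod 3): since gcd(5, 3) = 1, we get a unique residue mod 15.
    Write x = 3 + 5·t and substitute into x ≡ 2 (mod 3): 5·t ≡ 2 − 3 = -1 (mod 3).
    Reduce coefficients mod 3: 2·t ≡ 2 (mod 3).
    The inverse of 2 mod 3 is 2 (since 2·2 = 4 = 1·3 + 1), so t ≡ 2·2 = 4 ≡ 1 (mod 3).
    Then x = 3 + 5·1 = 8, valid modulo lcm(5, 3) = 15: x ≡ 8 (mod 15).
  Combine with x ≡ 2 (mod 4): since gcd(15, 4) = 1, we get a unique residue mod 60.
    Write x = 8 + 15·t and substitute into x ≡ 2 (mod 4): 15·t ≡ 2 − 8 = -6 (mod 4).
    Reduce coefficients mod 4: 3·t ≡ 2 (mod 4).
    The inverse of 3 mod 4 is 3 (since 3·3 = 9 = 2·4 + 1), so t ≡ 3·2 = 6 ≡ 2 (mod 4).
    Then x = 8 + 15·2 = 38, valid modulo lcm(15, 4) = 60: x ≡ 38 (mod 60).
Verify: 38 mod 5 = 3 ✓, 38 mod 3 = 2 ✓, 38 mod 4 = 2 ✓.

x ≡ 38 (mod 60).


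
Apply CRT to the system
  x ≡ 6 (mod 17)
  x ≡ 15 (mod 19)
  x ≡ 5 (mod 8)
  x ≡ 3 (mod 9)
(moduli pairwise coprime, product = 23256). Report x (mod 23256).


Product of moduli M = 17 · 19 · 8 · 9 = 23256.
Merge one congruence at a time:
  Start: x ≡ 6 (mod 17).
  Combine with x ≡ 15 (mod 19); new modulus lcm = 323.
    Write x = 6 + 17·t and substitute into x ≡ 15 (mod 19): 17·t ≡ 15 − 6 = 9 (mod 19).
    The inverse of 17 mod 19 is 9 (since 17·9 = 153 = 8·19 + 1), so t ≡ 9·9 = 81 ≡ 5 (mod 19).
    Then x = 6 + 17·5 = 91, valid modulo lcm(17, 19) = 323: x ≡ 91 (mod 323).
  Combine with x ≡ 5 (mod 8); new modulus lcm = 2584.
    Write x = 91 + 323·t and substitute into x ≡ 5 (mod 8): 323·t ≡ 5 − 91 = -86 (mod 8).
    Reduce coefficients mod 8: 3·t ≡ 2 (mod 8).
    The inverse of 3 mod 8 is 3 (since 3·3 = 9 = 1·8 + 1), so t ≡ 3·2 = 6 ≡ 6 (mod 8).
    Then x = 91 + 323·6 = 2029, valid modulo lcm(323, 8) = 2584: x ≡ 2029 (mod 2584).
  Combine with x ≡ 3 (mod 9); new modulus lcm = 23256.
    Write x = 2029 + 2584·t and substitute into x ≡ 3 (mod 9): 2584·t ≡ 3 − 2029 = -2026 (mod 9).
    Reduce coefficients mod 9: 1·t ≡ 8 (mod 9).
    So t ≡ 8 (mod 9).
    Then x = 2029 + 2584·8 = 22701, valid modulo lcm(2584, 9) = 23256: x ≡ 22701 (mod 23256).
Verify against each original: 22701 mod 17 = 6, 22701 mod 19 = 15, 22701 mod 8 = 5, 22701 mod 9 = 3.

x ≡ 22701 (mod 23256).


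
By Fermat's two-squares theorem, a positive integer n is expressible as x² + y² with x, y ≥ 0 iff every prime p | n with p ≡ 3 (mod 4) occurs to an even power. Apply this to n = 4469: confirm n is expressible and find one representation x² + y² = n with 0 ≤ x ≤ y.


Step 1: Factor n = 4469 = 41 · 109.
Step 2: Check the mod-4 condition on each prime factor: 41 ≡ 1 (mod 4), exponent 1; 109 ≡ 1 (mod 4), exponent 1.
All primes ≡ 3 (mod 4) appear to even exponent (or don't appear), so by the two-squares theorem n IS expressible as a sum of two squares.
Step 3: Build a representation. Here n = 41 · 109 is a product of primes ≡ 1 (mod 4). Each prime p ≡ 1 (mod 4) is itself a sum of two squares; find a² by testing p − a² for a perfect square:
  41: 41 − 1² = 40, 41 − 2² = 37, 41 − 3² = 32, 41 − 4² = 25 = 5² ⇒ 41 = 4² + 5².
  109: 109 − 1² = 108, 109 − 2² = 105, 109 − 3² = 100 = 10² ⇒ 109 = 3² + 10².
  Combine using the Brahmagupta–Fibonacci identity (a² + b²)(c² + d²) = (ac − bd)² + (ad + bc)² = (ac + bd)² + (ad − bc)²:
  41 · 109 = 4469: from (4² + 5²)(3² + 10²), take (4·3 − 5·10, 4·10 + 5·3) = (12 − 50, 40 + 15) = (-38, 55); dropping signs (only squares matter) gives (38, 55); check 38² + 55² = 1444 + 3025 = 4469 ✓.
Step 4: Order so x ≤ y and verify: 38² + 55² = 1444 + 3025 = 4469 = n. ✓

n = 4469 = 38² + 55² (one valid representation with x ≤ y).


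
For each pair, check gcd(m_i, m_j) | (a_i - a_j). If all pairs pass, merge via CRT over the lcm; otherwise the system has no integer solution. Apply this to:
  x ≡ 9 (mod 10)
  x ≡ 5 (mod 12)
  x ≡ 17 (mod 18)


Moduli 10, 12, 18 are not pairwise coprime, so CRT works modulo lcm(m_i) when all pairwise compatibility conditions hold.
Pairwise compatibility: gcd(m_i, m_j) must divide a_i - a_j for every pair.
Merge one congruence at a time:
  Start: x ≡ 9 (mod 10).
  Combine with x ≡ 5 (mod 12): gcd(10, 12) = 2; 5 - 9 = -4, which IS divisible by 2, so compatible.
    Write x = 9 + 10·t and substitute into x ≡ 5 (mod 12): 10·t ≡ 5 − 9 = -4 (mod 12).
    Divide the congruence (and modulus) by g = 2: 5·t ≡ -2 (mod 6).
    Reduce coefficients mod 6: 5·t ≡ 4 (mod 6).
    The inverse of 5 mod 6 is 5 (since 5·5 = 25 = 4·6 + 1), so t ≡ 5·4 = 20 ≡ 2 (mod 6).
    Then x = 9 + 10·2 = 29, valid modulo lcm(10, 12) = 60: x ≡ 29 (mod 60).
  Combine with x ≡ 17 (mod 18): gcd(60, 18) = 6; 17 - 29 = -12, which IS divisible by 6, so compatible.
    Write x = 29 + 60·t and substitute into x ≡ 17 (mod 18): 60·t ≡ 17 − 29 = -12 (mod 18).
    Divide the congruence (and modulus) by g = 6: 10·t ≡ -2 (mod 3).
    Reduce coefficients mod 3: 1·t ≡ 1 (mod 3).
    So t ≡ 1 (mod 3).
    Then x = 29 + 60·1 = 89, valid modulo lcm(60, 18) = 180: x ≡ 89 (mod 180).
Verify: 89 mod 10 = 9, 89 mod 12 = 5, 89 mod 18 = 17.

x ≡ 89 (mod 180).


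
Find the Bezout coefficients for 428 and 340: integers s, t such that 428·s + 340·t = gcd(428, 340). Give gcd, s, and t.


Euclidean algorithm on (428, 340) — divide until remainder is 0:
  428 = 1 · 340 + 88
  340 = 3 · 88 + 76
  88 = 1 · 76 + 12
  76 = 6 · 12 + 4
  12 = 3 · 4 + 0
gcd(428, 340) = 4.
Track Bezout coefficients alongside the remainders: start with r₀ = 428 = a·1 + b·0 (s = 1, t = 0) and r₁ = 340 = a·0 + b·1 (s = 0, t = 1); each new remainder r_{k+1} = r_{k-1} − q_k·r_k inherits s_{k+1} = s_{k-1} − q_k·s_k, t_{k+1} = t_{k-1} − q_k·t_k, so r_k = a·s_k + b·t_k at every step:
  q = 1: r = 88, s = 1 − 1·0 = 1, t = 0 − 1·1 = -1  (check: 428·1 + 340·(-1) = 88)
  q = 3: r = 76, s = 0 − 3·1 = -3, t = 1 − 3·(-1) = 4  (check: 428·(-3) + 340·4 = 76)
  q = 1: r = 12, s = 1 − 1·(-3) = 4, t = -1 − 1·4 = -5  (check: 428·4 + 340·(-5) = 12)
  q = 6: r = 4, s = -3 − 6·4 = -27, t = 4 − 6·(-5) = 34  (check: 428·(-27) + 340·34 = 4)
The row with r = 4 (the gcd) gives the Bezout coefficients s = -27, t = 34.
Result: 428 · (-27) + 340 · (34) = 4.

gcd(428, 340) = 4; s = -27, t = 34 (check: 428·(-27) + 340·34 = 4).


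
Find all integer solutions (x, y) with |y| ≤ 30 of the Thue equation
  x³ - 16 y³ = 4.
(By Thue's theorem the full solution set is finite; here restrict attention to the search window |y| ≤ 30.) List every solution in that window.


The equation is x³ - 16y³ = 4. For fixed y, x³ = 16·y³ + 4, so a solution requires the RHS to be a perfect cube.
Strategy: iterate y from -30 to 30, compute RHS = 16·y³ + 4, and check whether it is a (positive or negative) perfect cube.
Check small values of y:
  y = 0: RHS = 4 is not a perfect cube.
  y = 1: RHS = 20 is not a perfect cube.
  y = -1: RHS = -12 is not a perfect cube.
  y = 2: RHS = 132 is not a perfect cube.
  y = -2: RHS = -124 is not a perfect cube.
  y = 3: RHS = 436 is not a perfect cube.
  y = -3: RHS = -428 is not a perfect cube.
Continuing the search up to |y| = 30 finds no solutions either.
No (x, y) in the scanned range satisfies the equation.

No integer solutions with |y| ≤ 30.


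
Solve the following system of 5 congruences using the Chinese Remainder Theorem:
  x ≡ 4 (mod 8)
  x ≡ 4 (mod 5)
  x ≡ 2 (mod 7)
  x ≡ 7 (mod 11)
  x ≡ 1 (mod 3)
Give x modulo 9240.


Product of moduli M = 8 · 5 · 7 · 11 · 3 = 9240.
Merge one congruence at a time:
  Start: x ≡ 4 (mod 8).
  Combine with x ≡ 4 (mod 5); new modulus lcm = 40.
    Write x = 4 + 8·t and substitute into x ≡ 4 (mod 5): 8·t ≡ 4 − 4 = 0 (mod 5).
    Reduce coefficients mod 5: 3·t ≡ 0 (mod 5).
    The inverse of 3 mod 5 is 2 (since 3·2 = 6 = 1·5 + 1), so t ≡ 2·0 = 0 ≡ 0 (mod 5).
    Then x = 4 + 8·0 = 4, valid modulo lcm(8, 5) = 40: x ≡ 4 (mod 40).
  Combine with x ≡ 2 (mod 7); new modulus lcm = 280.
    Write x = 4 + 40·t and substitute into x ≡ 2 (mod 7): 40·t ≡ 2 − 4 = -2 (mod 7).
    Reduce coefficients mod 7: 5·t ≡ 5 (mod 7).
    The inverse of 5 mod 7 is 3 (since 5·3 = 15 = 2·7 + 1), so t ≡ 3·5 = 15 ≡ 1 (mod 7).
    Then x = 4 + 40·1 = 44, valid modulo lcm(40, 7) = 280: x ≡ 44 (mod 280).
  Combine with x ≡ 7 (mod 11); new modulus lcm = 3080.
    Write x = 44 + 280·t and substitute into x ≡ 7 (mod 11): 280·t ≡ 7 − 44 = -37 (mod 11).
    Reduce coefficients mod 11: 5·t ≡ 7 (mod 11).
    The inverse of 5 mod 11 is 9 (since 5·9 = 45 = 4·11 + 1), so t ≡ 9·7 = 63 ≡ 8 (mod 11).
    Then x = 44 + 280·8 = 2284, valid modulo lcm(280, 11) = 3080: x ≡ 2284 (mod 3080).
  Combine with x ≡ 1 (mod 3); new modulus lcm = 9240.
    Write x = 2284 + 3080·t and substitute into x ≡ 1 (mod 3): 3080·t ≡ 1 − 2284 = -2283 (mod 3).
    Reduce coefficients mod 3: 2·t ≡ 0 (mod 3).
    The inverse of 2 mod 3 is 2 (since 2·2 = 4 = 1·3 + 1), so t ≡ 2·0 = 0 ≡ 0 (mod 3).
    Then x = 2284 + 3080·0 = 2284, valid modulo lcm(3080, 3) = 9240: x ≡ 2284 (mod 9240).
Verify against each original: 2284 mod 8 = 4, 2284 mod 5 = 4, 2284 mod 7 = 2, 2284 mod 11 = 7, 2284 mod 3 = 1.

x ≡ 2284 (mod 9240).


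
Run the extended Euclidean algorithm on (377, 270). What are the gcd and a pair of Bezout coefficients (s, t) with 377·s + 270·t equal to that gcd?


Euclidean algorithm on (377, 270) — divide until remainder is 0:
  377 = 1 · 270 + 107
  270 = 2 · 107 + 56
  107 = 1 · 56 + 51
  56 = 1 · 51 + 5
  51 = 10 · 5 + 1
  5 = 5 · 1 + 0
gcd(377, 270) = 1.
Track Bezout coefficients alongside the remainders: start with r₀ = 377 = a·1 + b·0 (s = 1, t = 0) and r₁ = 270 = a·0 + b·1 (s = 0, t = 1); each new remainder r_{k+1} = r_{k-1} − q_k·r_k inherits s_{k+1} = s_{k-1} − q_k·s_k, t_{k+1} = t_{k-1} − q_k·t_k, so r_k = a·s_k + b·t_k at every step:
  q = 1: r = 107, s = 1 − 1·0 = 1, t = 0 − 1·1 = -1  (check: 377·1 + 270·(-1) = 107)
  q = 2: r = 56, s = 0 − 2·1 = -2, t = 1 − 2·(-1) = 3  (check: 377·(-2) + 270·3 = 56)
  q = 1: r = 51, s = 1 − 1·(-2) = 3, t = -1 − 1·3 = -4  (check: 377·3 + 270·(-4) = 51)
  q = 1: r = 5, s = -2 − 1·3 = -5, t = 3 − 1·(-4) = 7  (check: 377·(-5) + 270·7 = 5)
  q = 10: r = 1, s = 3 − 10·(-5) = 53, t = -4 − 10·7 = -74  (check: 377·53 + 270·(-74) = 1)
The row with r = 1 (the gcd) gives the Bezout coefficients s = 53, t = -74.
Result: 377 · (53) + 270 · (-74) = 1.

gcd(377, 270) = 1; s = 53, t = -74 (check: 377·53 + 270·(-74) = 1).


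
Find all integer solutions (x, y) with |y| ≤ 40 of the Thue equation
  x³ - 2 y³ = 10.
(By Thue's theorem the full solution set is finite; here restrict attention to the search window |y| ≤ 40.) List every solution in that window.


The equation is x³ - 2y³ = 10. For fixed y, x³ = 2·y³ + 10, so a solution requires the RHS to be a perfect cube.
Strategy: iterate y from -40 to 40, compute RHS = 2·y³ + 10, and check whether it is a (positive or negative) perfect cube.
Check small values of y:
  y = 0: RHS = 10 is not a perfect cube.
  y = 1: RHS = 12 is not a perfect cube.
  y = -1: RHS = 8 = (2)³ ⇒ x = 2 works.
  y = 2: RHS = 26 is not a perfect cube.
  y = -2: RHS = -6 is not a perfect cube.
  y = 3: RHS = 64 = (4)³ ⇒ x = 4 works.
  y = -3: RHS = -44 is not a perfect cube.
Continuing the search up to |y| = 40 finds no further solutions beyond those listed.
Collected solutions: (2, -1), (4, 3).

Solutions (with |y| ≤ 40): (2, -1), (4, 3).


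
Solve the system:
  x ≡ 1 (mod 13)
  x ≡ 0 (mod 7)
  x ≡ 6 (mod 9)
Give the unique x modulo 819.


Moduli 13, 7, 9 are pairwise coprime; by CRT there is a unique solution modulo M = 13 · 7 · 9 = 819.
Solve pairwise, accumulating the modulus:
  Start with x ≡ 1 (mod 13).
  Combine with x ≡ 0 (mod 7): since gcd(13, 7) = 1, we get a unique residue mod 91.
    Write x = 1 + 13·t and substitute into x ≡ 0 (mod 7): 13·t ≡ 0 − 1 = -1 (mod 7).
    Reduce coefficients mod 7: 6·t ≡ 6 (mod 7).
    The inverse of 6 mod 7 is 6 (since 6·6 = 36 = 5·7 + 1), so t ≡ 6·6 = 36 ≡ 1 (mod 7).
    Then x = 1 + 13·1 = 14, valid modulo lcm(13, 7) = 91: x ≡ 14 (mod 91).
  Combine with x ≡ 6 (mod 9): since gcd(91, 9) = 1, we get a unique residue mod 819.
    Write x = 14 + 91·t and substitute into x ≡ 6 (mod 9): 91·t ≡ 6 − 14 = -8 (mod 9).
    Reduce coefficients mod 9: 1·t ≡ 1 (mod 9).
    So t ≡ 1 (mod 9).
    Then x = 14 + 91·1 = 105, valid modulo lcm(91, 9) = 819: x ≡ 105 (mod 819).
Verify: 105 mod 13 = 1 ✓, 105 mod 7 = 0 ✓, 105 mod 9 = 6 ✓.

x ≡ 105 (mod 819).


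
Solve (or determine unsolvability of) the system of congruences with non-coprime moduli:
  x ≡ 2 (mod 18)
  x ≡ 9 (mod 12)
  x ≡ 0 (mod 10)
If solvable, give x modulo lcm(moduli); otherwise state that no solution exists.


Moduli 18, 12, 10 are not pairwise coprime, so CRT works modulo lcm(m_i) when all pairwise compatibility conditions hold.
Pairwise compatibility: gcd(m_i, m_j) must divide a_i - a_j for every pair.
Merge one congruence at a time:
  Start: x ≡ 2 (mod 18).
  Combine with x ≡ 9 (mod 12): gcd(18, 12) = 6, and 9 - 2 = 7 is NOT divisible by 6.
    ⇒ system is inconsistent (no integer solution).

No solution (the system is inconsistent).


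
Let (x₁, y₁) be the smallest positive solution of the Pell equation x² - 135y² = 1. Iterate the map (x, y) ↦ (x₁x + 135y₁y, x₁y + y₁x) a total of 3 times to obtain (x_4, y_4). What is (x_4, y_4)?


Step 1: Find the fundamental solution (x₁, y₁) of x² - 135y² = 1.
  Expand √135 as a continued fraction. a₀ = ⌊√135⌋ = 11; iterate m_{k+1} = d_k·a_k − m_k, d_{k+1} = (135 − m_{k+1}²)/d_k, a_{k+1} = ⌊(a₀ + m_{k+1})/d_{k+1}⌋ (starting m₀ = 0, d₀ = 1), with convergents p_k = a_k·p_{k-1} + p_{k-2}, q_k = a_k·q_{k-1} + q_{k-2} (p₋₁ = 1, q₋₁ = 0):
  k = 0: a₀ = 11; p₀/q₀ = 11/1; p₀² − 135·q₀² = 121 − 135 = -14.
  k = 1: m = 11, d = 14, a = ⌊(11 + 11)/14⌋ = 1; p/q = (1·11 + 1)/(1·1 + 0) = 12/1; p² − 135·q² = 144 − 135 = 9.
  k = 2: m = 3, d = 9, a = ⌊(11 + 3)/9⌋ = 1; p/q = (1·12 + 11)/(1·1 + 1) = 23/2; p² − 135·q² = 529 − 540 = -11.
  k = 3: m = 6, d = 11, a = ⌊(11 + 6)/11⌋ = 1; p/q = (1·23 + 12)/(1·2 + 1) = 35/3; p² − 135·q² = 1225 − 1215 = 10.
  k = 4: m = 5, d = 10, a = ⌊(11 + 5)/10⌋ = 1; p/q = (1·35 + 23)/(1·3 + 2) = 58/5; p² − 135·q² = 3364 − 3375 = -11.
  k = 5: m = 5, d = 11, a = ⌊(11 + 5)/11⌋ = 1; p/q = (1·58 + 35)/(1·5 + 3) = 93/8; p² − 135·q² = 8649 − 8640 = 9.
  k = 6: m = 6, d = 9, a = ⌊(11 + 6)/9⌋ = 1; p/q = (1·93 + 58)/(1·8 + 5) = 151/13; p² − 135·q² = 22801 − 22815 = -14.
  k = 7: m = 3, d = 14, a = ⌊(11 + 3)/14⌋ = 1; p/q = (1·151 + 93)/(1·13 + 8) = 244/21; p² − 135·q² = 59536 − 59535 = 1.
  The first convergent with p² − 135·q² = 1 gives the fundamental solution (x₁, y₁) = (244, 21).
Step 2: Apply the recurrence (x_{n+1}, y_{n+1}) = (x₁x_n + 135y₁y_n, x₁y_n + y₁x_n) repeatedly.
  From (x_1, y_1) = (244, 21): x_2 = 244·244 + 135·21·21 = 119071; y_2 = 244·21 + 21·244 = 10248.
  From (x_2, y_2) = (119071, 10248): x_3 = 244·119071 + 135·21·10248 = 58106404; y_3 = 244·10248 + 21·119071 = 5001003.
  From (x_3, y_3) = (58106404, 5001003): x_4 = 244·58106404 + 135·21·5001003 = 28355806081; y_4 = 244·5001003 + 21·58106404 = 2440479216.
Step 3: Verify x_4² - 135·y_4² = 804051738503276578561 - 804051738503276578560 = 1 (should be 1). ✓

(x_1, y_1) = (244, 21); (x_4, y_4) = (28355806081, 2440479216).


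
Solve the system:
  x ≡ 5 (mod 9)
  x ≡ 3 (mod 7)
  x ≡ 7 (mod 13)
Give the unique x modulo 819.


Moduli 9, 7, 13 are pairwise coprime; by CRT there is a unique solution modulo M = 9 · 7 · 13 = 819.
Solve pairwise, accumulating the modulus:
  Start with x ≡ 5 (mod 9).
  Combine with x ≡ 3 (mod 7): since gcd(9, 7) = 1, we get a unique residue mod 63.
    Write x = 5 + 9·t and substitute into x ≡ 3 (mod 7): 9·t ≡ 3 − 5 = -2 (mod 7).
    Reduce coefficients mod 7: 2·t ≡ 5 (mod 7).
    The inverse of 2 mod 7 is 4 (since 2·4 = 8 = 1·7 + 1), so t ≡ 4·5 = 20 ≡ 6 (mod 7).
    Then x = 5 + 9·6 = 59, valid modulo lcm(9, 7) = 63: x ≡ 59 (mod 63).
  Combine with x ≡ 7 (mod 13): since gcd(63, 13) = 1, we get a unique residue mod 819.
    Write x = 59 + 63·t and substitute into x ≡ 7 (mod 13): 63·t ≡ 7 − 59 = -52 (mod 13).
    Reduce coefficients mod 13: 11·t ≡ 0 (mod 13).
    The inverse of 11 mod 13 is 6 (since 11·6 = 66 = 5·13 + 1), so t ≡ 6·0 = 0 ≡ 0 (mod 13).
    Then x = 59 + 63·0 = 59, valid modulo lcm(63, 13) = 819: x ≡ 59 (mod 819).
Verify: 59 mod 9 = 5 ✓, 59 mod 7 = 3 ✓, 59 mod 13 = 7 ✓.

x ≡ 59 (mod 819).


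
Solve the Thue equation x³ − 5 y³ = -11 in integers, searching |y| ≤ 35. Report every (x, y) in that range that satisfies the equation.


The equation is x³ - 5y³ = -11. For fixed y, x³ = 5·y³ − 11, so a solution requires the RHS to be a perfect cube.
Strategy: iterate y from -35 to 35, compute RHS = 5·y³ − 11, and check whether it is a (positive or negative) perfect cube.
Check small values of y:
  y = 0: RHS = -11 is not a perfect cube.
  y = 1: RHS = -6 is not a perfect cube.
  y = -1: RHS = -16 is not a perfect cube.
  y = 2: RHS = 29 is not a perfect cube.
  y = -2: RHS = -51 is not a perfect cube.
  y = 3: RHS = 124 is not a perfect cube.
  y = -3: RHS = -146 is not a perfect cube.
Continuing the search up to |y| = 35 finds no solutions either.
No (x, y) in the scanned range satisfies the equation.

No integer solutions with |y| ≤ 35.


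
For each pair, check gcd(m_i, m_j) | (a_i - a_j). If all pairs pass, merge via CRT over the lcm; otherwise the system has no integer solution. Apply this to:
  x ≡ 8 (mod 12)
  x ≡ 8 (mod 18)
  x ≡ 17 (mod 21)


Moduli 12, 18, 21 are not pairwise coprime, so CRT works modulo lcm(m_i) when all pairwise compatibility conditions hold.
Pairwise compatibility: gcd(m_i, m_j) must divide a_i - a_j for every pair.
Merge one congruence at a time:
  Start: x ≡ 8 (mod 12).
  Combine with x ≡ 8 (mod 18): gcd(12, 18) = 6; 8 - 8 = 0, which IS divisible by 6, so compatible.
    Write x = 8 + 12·t and substitute into x ≡ 8 (mod 18): 12·t ≡ 8 − 8 = 0 (mod 18).
    Divide the congruence (and modulus) by g = 6: 2·t ≡ 0 (mod 3).
    The inverse of 2 mod 3 is 2 (since 2·2 = 4 = 1·3 + 1), so t ≡ 2·0 = 0 ≡ 0 (mod 3).
    Then x = 8 + 12·0 = 8, valid modulo lcm(12, 18) = 36: x ≡ 8 (mod 36).
  Combine with x ≡ 17 (mod 21): gcd(36, 21) = 3; 17 - 8 = 9, which IS divisible by 3, so compatible.
    Write x = 8 + 36·t and substitute into x ≡ 17 (mod 21): 36·t ≡ 17 − 8 = 9 (mod 21).
    Divide the congruence (and modulus) by g = 3: 12·t ≡ 3 (mod 7).
    Reduce coefficients mod 7: 5·t ≡ 3 (mod 7).
    The inverse of 5 mod 7 is 3 (since 5·3 = 15 = 2·7 + 1), so t ≡ 3·3 = 9 ≡ 2 (mod 7).
    Then x = 8 + 36·2 = 80, valid modulo lcm(36, 21) = 252: x ≡ 80 (mod 252).
Verify: 80 mod 12 = 8, 80 mod 18 = 8, 80 mod 21 = 17.

x ≡ 80 (mod 252).


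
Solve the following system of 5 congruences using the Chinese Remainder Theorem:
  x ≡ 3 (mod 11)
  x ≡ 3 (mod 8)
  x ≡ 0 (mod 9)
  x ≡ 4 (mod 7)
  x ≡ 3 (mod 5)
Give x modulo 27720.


Product of moduli M = 11 · 8 · 9 · 7 · 5 = 27720.
Merge one congruence at a time:
  Start: x ≡ 3 (mod 11).
  Combine with x ≡ 3 (mod 8); new modulus lcm = 88.
    Write x = 3 + 11·t and substitute into x ≡ 3 (mod 8): 11·t ≡ 3 − 3 = 0 (mod 8).
    Reduce coefficients mod 8: 3·t ≡ 0 (mod 8).
    The inverse of 3 mod 8 is 3 (since 3·3 = 9 = 1·8 + 1), so t ≡ 3·0 = 0 ≡ 0 (mod 8).
    Then x = 3 + 11·0 = 3, valid modulo lcm(11, 8) = 88: x ≡ 3 (mod 88).
  Combine with x ≡ 0 (mod 9); new modulus lcm = 792.
    Write x = 3 + 88·t and substitute into x ≡ 0 (mod 9): 88·t ≡ 0 − 3 = -3 (mod 9).
    Reduce coefficients mod 9: 7·t ≡ 6 (mod 9).
    The inverse of 7 mod 9 is 4 (since 7·4 = 28 = 3·9 + 1), so t ≡ 4·6 = 24 ≡ 6 (mod 9).
    Then x = 3 + 88·6 = 531, valid modulo lcm(88, 9) = 792: x ≡ 531 (mod 792).
  Combine with x ≡ 4 (mod 7); new modulus lcm = 5544.
    Write x = 531 + 792·t and substitute into x ≡ 4 (mod 7): 792·t ≡ 4 − 531 = -527 (mod 7).
    Reduce coefficients mod 7: 1·t ≡ 5 (mod 7).
    So t ≡ 5 (mod 7).
    Then x = 531 + 792·5 = 4491, valid modulo lcm(792, 7) = 5544: x ≡ 4491 (mod 5544).
  Combine with x ≡ 3 (mod 5); new modulus lcm = 27720.
    Write x = 4491 + 5544·t and substitute into x ≡ 3 (mod 5): 5544·t ≡ 3 − 4491 = -4488 (mod 5).
    Reduce coefficients mod 5: 4·t ≡ 2 (mod 5).
    The inverse of 4 mod 5 is 4 (since 4·4 = 16 = 3·5 + 1), so t ≡ 4·2 = 8 ≡ 3 (mod 5).
    Then x = 4491 + 5544·3 = 21123, valid modulo lcm(5544, 5) = 27720: x ≡ 21123 (mod 27720).
Verify against each original: 21123 mod 11 = 3, 21123 mod 8 = 3, 21123 mod 9 = 0, 21123 mod 7 = 4, 21123 mod 5 = 3.

x ≡ 21123 (mod 27720).


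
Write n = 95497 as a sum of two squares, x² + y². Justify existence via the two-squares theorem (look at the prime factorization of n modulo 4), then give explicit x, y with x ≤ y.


Step 1: Factor n = 95497 = 29 · 37 · 89.
Step 2: Check the mod-4 condition on each prime factor: 29 ≡ 1 (mod 4), exponent 1; 37 ≡ 1 (mod 4), exponent 1; 89 ≡ 1 (mod 4), exponent 1.
All primes ≡ 3 (mod 4) appear to even exponent (or don't appear), so by the two-squares theorem n IS expressible as a sum of two squares.
Step 3: Build a representation. Here n = 29 · 37 · 89 is a product of primes ≡ 1 (mod 4). Each prime p ≡ 1 (mod 4) is itself a sum of two squares; find a² by testing p − a² for a perfect square:
  29: 29 − 1² = 28, 29 − 2² = 25 = 5² ⇒ 29 = 2² + 5².
  37: 37 − 1² = 36 = 6² ⇒ 37 = 1² + 6².
  89: 89 − 1² = 88, 89 − 2² = 85, 89 − 3² = 80, 89 − 4² = 73, 89 − 5² = 64 = 8² ⇒ 89 = 5² + 8².
  Combine using the Brahmagupta–Fibonacci identity (a² + b²)(c² + d²) = (ac − bd)² + (ad + bc)² = (ac + bd)² + (ad − bc)²:
  29 · 37 = 1073: from (2² + 5²)(1² + 6²), take (2·1 − 5·6, 2·6 + 5·1) = (2 − 30, 12 + 5) = (-28, 17); dropping signs (only squares matter) gives (28, 17); check 28² + 17² = 784 + 289 = 1073 ✓.
  1073 · 89 = 95497: from (28² + 17²)(5² + 8²), take (28·5 − 17·8, 28·8 + 17·5) = (140 − 136, 224 + 85) = (4, 309); check 4² + 309² = 16 + 95481 = 95497 ✓.
Step 4: Order so x ≤ y and verify: 4² + 309² = 16 + 95481 = 95497 = n. ✓

n = 95497 = 4² + 309² (one valid representation with x ≤ y).


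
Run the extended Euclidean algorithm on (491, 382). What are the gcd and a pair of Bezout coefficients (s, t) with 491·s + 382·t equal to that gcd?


Euclidean algorithm on (491, 382) — divide until remainder is 0:
  491 = 1 · 382 + 109
  382 = 3 · 109 + 55
  109 = 1 · 55 + 54
  55 = 1 · 54 + 1
  54 = 54 · 1 + 0
gcd(491, 382) = 1.
Track Bezout coefficients alongside the remainders: start with r₀ = 491 = a·1 + b·0 (s = 1, t = 0) and r₁ = 382 = a·0 + b·1 (s = 0, t = 1); each new remainder r_{k+1} = r_{k-1} − q_k·r_k inherits s_{k+1} = s_{k-1} − q_k·s_k, t_{k+1} = t_{k-1} − q_k·t_k, so r_k = a·s_k + b·t_k at every step:
  q = 1: r = 109, s = 1 − 1·0 = 1, t = 0 − 1·1 = -1  (check: 491·1 + 382·(-1) = 109)
  q = 3: r = 55, s = 0 − 3·1 = -3, t = 1 − 3·(-1) = 4  (check: 491·(-3) + 382·4 = 55)
  q = 1: r = 54, s = 1 − 1·(-3) = 4, t = -1 − 1·4 = -5  (check: 491·4 + 382·(-5) = 54)
  q = 1: r = 1, s = -3 − 1·4 = -7, t = 4 − 1·(-5) = 9  (check: 491·(-7) + 382·9 = 1)
The row with r = 1 (the gcd) gives the Bezout coefficients s = -7, t = 9.
Result: 491 · (-7) + 382 · (9) = 1.

gcd(491, 382) = 1; s = -7, t = 9 (check: 491·(-7) + 382·9 = 1).


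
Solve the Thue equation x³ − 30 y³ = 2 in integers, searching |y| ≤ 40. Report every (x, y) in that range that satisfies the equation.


The equation is x³ - 30y³ = 2. For fixed y, x³ = 30·y³ + 2, so a solution requires the RHS to be a perfect cube.
Strategy: iterate y from -40 to 40, compute RHS = 30·y³ + 2, and check whether it is a (positive or negative) perfect cube.
Check small values of y:
  y = 0: RHS = 2 is not a perfect cube.
  y = 1: RHS = 32 is not a perfect cube.
  y = -1: RHS = -28 is not a perfect cube.
  y = 2: RHS = 242 is not a perfect cube.
  y = -2: RHS = -238 is not a perfect cube.
  y = 3: RHS = 812 is not a perfect cube.
  y = -3: RHS = -808 is not a perfect cube.
Continuing the search up to |y| = 40 finds no solutions either.
No (x, y) in the scanned range satisfies the equation.

No integer solutions with |y| ≤ 40.


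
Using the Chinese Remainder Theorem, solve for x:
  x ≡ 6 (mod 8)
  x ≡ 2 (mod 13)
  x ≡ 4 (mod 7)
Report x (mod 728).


Moduli 8, 13, 7 are pairwise coprime; by CRT there is a unique solution modulo M = 8 · 13 · 7 = 728.
Solve pairwise, accumulating the modulus:
  Start with x ≡ 6 (mod 8).
  Combine with x ≡ 2 (mod 13): since gcd(8, 13) = 1, we get a unique residue mod 104.
    Write x = 6 + 8·t and substitute into x ≡ 2 (mod 13): 8·t ≡ 2 − 6 = -4 (mod 13).
    Reduce coefficients mod 13: 8·t ≡ 9 (mod 13).
    The inverse of 8 mod 13 is 5 (since 8·5 = 40 = 3·13 + 1), so t ≡ 5·9 = 45 ≡ 6 (mod 13).
    Then x = 6 + 8·6 = 54, valid modulo lcm(8, 13) = 104: x ≡ 54 (mod 104).
  Combine with x ≡ 4 (mod 7): since gcd(104, 7) = 1, we get a unique residue mod 728.
    Write x = 54 + 104·t and substitute into x ≡ 4 (mod 7): 104·t ≡ 4 − 54 = -50 (mod 7).
    Reduce coefficients mod 7: 6·t ≡ 6 (mod 7).
    The inverse of 6 mod 7 is 6 (since 6·6 = 36 = 5·7 + 1), so t ≡ 6·6 = 36 ≡ 1 (mod 7).
    Then x = 54 + 104·1 = 158, valid modulo lcm(104, 7) = 728: x ≡ 158 (mod 728).
Verify: 158 mod 8 = 6 ✓, 158 mod 13 = 2 ✓, 158 mod 7 = 4 ✓.

x ≡ 158 (mod 728).


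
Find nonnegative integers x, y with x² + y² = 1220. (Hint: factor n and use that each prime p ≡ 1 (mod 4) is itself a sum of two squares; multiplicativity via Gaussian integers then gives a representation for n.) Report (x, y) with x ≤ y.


Step 1: Factor n = 1220 = 2^2 · 5 · 61.
Step 2: Check the mod-4 condition on each prime factor: 2 = 2 (special); 5 ≡ 1 (mod 4), exponent 1; 61 ≡ 1 (mod 4), exponent 1.
All primes ≡ 3 (mod 4) appear to even exponent (or don't appear), so by the two-squares theorem n IS expressible as a sum of two squares.
Step 3: Build a representation. Group n = k² · m with k = 2 and m = 5 · 61 = 305 (a product of primes ≡ 1 (mod 4)); a representation of m scales to one of n via (k·x)² + (k·y)² = k²(x² + y²). Each prime p ≡ 1 (mod 4) is itself a sum of two squares; find a² by testing p − a² for a perfect square:
  5: 5 − 1² = 4 = 2² ⇒ 5 = 1² + 2².
  61: 61 − 1² = 60, 61 − 2² = 57, 61 − 3² = 52, 61 − 4² = 45, 61 − 5² = 36 = 6² ⇒ 61 = 5² + 6².
  Combine using the Brahmagupta–Fibonacci identity (a² + b²)(c² + d²) = (ac − bd)² + (ad + bc)² = (ac + bd)² + (ad − bc)²:
  5 · 61 = 305: from (1² + 2²)(5² + 6²), take (1·5 − 2·6, 1·6 + 2·5) = (5 − 12, 6 + 10) = (-7, 16); dropping signs (only squares matter) gives (7, 16); check 7² + 16² = 49 + 256 = 305 ✓.
  Scale by k = 2: (2·7, 2·16) = (14, 32).
Step 4: Order so x ≤ y and verify: 14² + 32² = 196 + 1024 = 1220 = n. ✓

n = 1220 = 14² + 32² (one valid representation with x ≤ y).


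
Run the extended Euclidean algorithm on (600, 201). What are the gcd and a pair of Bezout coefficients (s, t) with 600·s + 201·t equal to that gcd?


Euclidean algorithm on (600, 201) — divide until remainder is 0:
  600 = 2 · 201 + 198
  201 = 1 · 198 + 3
  198 = 66 · 3 + 0
gcd(600, 201) = 3.
Track Bezout coefficients alongside the remainders: start with r₀ = 600 = a·1 + b·0 (s = 1, t = 0) and r₁ = 201 = a·0 + b·1 (s = 0, t = 1); each new remainder r_{k+1} = r_{k-1} − q_k·r_k inherits s_{k+1} = s_{k-1} − q_k·s_k, t_{k+1} = t_{k-1} − q_k·t_k, so r_k = a·s_k + b·t_k at every step:
  q = 2: r = 198, s = 1 − 2·0 = 1, t = 0 − 2·1 = -2  (check: 600·1 + 201·(-2) = 198)
  q = 1: r = 3, s = 0 − 1·1 = -1, t = 1 − 1·(-2) = 3  (check: 600·(-1) + 201·3 = 3)
The row with r = 3 (the gcd) gives the Bezout coefficients s = -1, t = 3.
Result: 600 · (-1) + 201 · (3) = 3.

gcd(600, 201) = 3; s = -1, t = 3 (check: 600·(-1) + 201·3 = 3).


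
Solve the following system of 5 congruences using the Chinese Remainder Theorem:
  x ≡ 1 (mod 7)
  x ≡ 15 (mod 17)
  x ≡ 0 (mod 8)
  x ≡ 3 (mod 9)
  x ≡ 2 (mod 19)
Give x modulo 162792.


Product of moduli M = 7 · 17 · 8 · 9 · 19 = 162792.
Merge one congruence at a time:
  Start: x ≡ 1 (mod 7).
  Combine with x ≡ 15 (mod 17); new modulus lcm = 119.
    Write x = 1 + 7·t and substitute into x ≡ 15 (mod 17): 7·t ≡ 15 − 1 = 14 (mod 17).
    The inverse of 7 mod 17 is 5 (since 7·5 = 35 = 2·17 + 1), so t ≡ 5·14 = 70 ≡ 2 (mod 17).
    Then x = 1 + 7·2 = 15, valid modulo lcm(7, 17) = 119: x ≡ 15 (mod 119).
  Combine with x ≡ 0 (mod 8); new modulus lcm = 952.
    Write x = 15 + 119·t and substitute into x ≡ 0 (mod 8): 119·t ≡ 0 − 15 = -15 (mod 8).
    Reduce coefficients mod 8: 7·t ≡ 1 (mod 8).
    The inverse of 7 mod 8 is 7 (since 7·7 = 49 = 6·8 + 1), so t ≡ 7·1 = 7 ≡ 7 (mod 8).
    Then x = 15 + 119·7 = 848, valid modulo lcm(119, 8) = 952: x ≡ 848 (mod 952).
  Combine with x ≡ 3 (mod 9); new modulus lcm = 8568.
    Write x = 848 + 952·t and substitute into x ≡ 3 (mod 9): 952·t ≡ 3 − 848 = -845 (mod 9).
    Reduce coefficients mod 9: 7·t ≡ 1 (mod 9).
    The inverse of 7 mod 9 is 4 (since 7·4 = 28 = 3·9 + 1), so t ≡ 4·1 = 4 ≡ 4 (mod 9).
    Then x = 848 + 952·4 = 4656, valid modulo lcm(952, 9) = 8568: x ≡ 4656 (mod 8568).
  Combine with x ≡ 2 (mod 19); new modulus lcm = 162792.
    Write x = 4656 + 8568·t and substitute into x ≡ 2 (mod 19): 8568·t ≡ 2 − 4656 = -4654 (mod 19).
    Reduce coefficients mod 19: 18·t ≡ 1 (mod 19).
    The inverse of 18 mod 19 is 18 (since 18·18 = 324 = 17·19 + 1), so t ≡ 18·1 = 18 ≡ 18 (mod 19).
    Then x = 4656 + 8568·18 = 158880, valid modulo lcm(8568, 19) = 162792: x ≡ 158880 (mod 162792).
Verify against each original: 158880 mod 7 = 1, 158880 mod 17 = 15, 158880 mod 8 = 0, 158880 mod 9 = 3, 158880 mod 19 = 2.

x ≡ 158880 (mod 162792).


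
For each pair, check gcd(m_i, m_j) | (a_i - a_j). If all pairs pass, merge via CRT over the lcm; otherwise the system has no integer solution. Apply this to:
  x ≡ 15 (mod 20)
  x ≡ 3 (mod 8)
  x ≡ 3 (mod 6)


Moduli 20, 8, 6 are not pairwise coprime, so CRT works modulo lcm(m_i) when all pairwise compatibility conditions hold.
Pairwise compatibility: gcd(m_i, m_j) must divide a_i - a_j for every pair.
Merge one congruence at a time:
  Start: x ≡ 15 (mod 20).
  Combine with x ≡ 3 (mod 8): gcd(20, 8) = 4; 3 - 15 = -12, which IS divisible by 4, so compatible.
    Write x = 15 + 20·t and substitute into x ≡ 3 (mod 8): 20·t ≡ 3 − 15 = -12 (mod 8).
    Divide the congruence (and modulus) by g = 4: 5·t ≡ -3 (mod 2).
    Reduce coefficients mod 2: 1·t ≡ 1 (mod 2).
    So t ≡ 1 (mod 2).
    Then x = 15 + 20·1 = 35, valid modulo lcm(20, 8) = 40: x ≡ 35 (mod 40).
  Combine with x ≡ 3 (mod 6): gcd(40, 6) = 2; 3 - 35 = -32, which IS divisible by 2, so compatible.
    Write x = 35 + 40·t and substitute into x ≡ 3 (mod 6): 40·t ≡ 3 − 35 = -32 (mod 6).
    Divide the congruence (and modulus) by g = 2: 20·t ≡ -16 (mod 3).
    Reduce coefficients mod 3: 2·t ≡ 2 (mod 3).
    The inverse of 2 mod 3 is 2 (since 2·2 = 4 = 1·3 + 1), so t ≡ 2·2 = 4 ≡ 1 (mod 3).
    Then x = 35 + 40·1 = 75, valid modulo lcm(40, 6) = 120: x ≡ 75 (mod 120).
Verify: 75 mod 20 = 15, 75 mod 8 = 3, 75 mod 6 = 3.

x ≡ 75 (mod 120).
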